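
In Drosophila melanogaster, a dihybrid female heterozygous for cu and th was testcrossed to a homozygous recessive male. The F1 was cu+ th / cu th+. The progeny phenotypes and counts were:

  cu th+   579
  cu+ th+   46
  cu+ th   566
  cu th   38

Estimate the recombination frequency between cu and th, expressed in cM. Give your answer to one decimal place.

6.8 cM

The recombinant classes are cu+ th+ and cu th: 46 + 38 = 84.
Recombination frequency = 84/1229 = 0.0683 ≈ 6.8%, i.e. 6.8 cM.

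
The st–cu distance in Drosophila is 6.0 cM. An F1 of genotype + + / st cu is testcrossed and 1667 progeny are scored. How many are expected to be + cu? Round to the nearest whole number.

A map distance of 6.0 cM corresponds to a recombination frequency of 0.060.
The F1 is + + / st cu, so + cu is a recombinant gamete class with expected frequency r/2 = 0.060/2 = 0.0300.
Expected number = 0.0300 × 1667 = 50.01 ≈ 50.

50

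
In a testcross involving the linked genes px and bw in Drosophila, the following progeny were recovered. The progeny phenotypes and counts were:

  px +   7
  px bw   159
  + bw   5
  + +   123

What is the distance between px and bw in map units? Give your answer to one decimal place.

The two most frequent classes, + + (123) and px bw (159), are the parental types, so the F1 was + + / px bw.
The recombinant classes are + bw and px +: 5 + 7 = 12.
Recombination frequency = 12/294 = 0.0408 ≈ 4.1%, i.e. 4.1 map units.

4.1 map units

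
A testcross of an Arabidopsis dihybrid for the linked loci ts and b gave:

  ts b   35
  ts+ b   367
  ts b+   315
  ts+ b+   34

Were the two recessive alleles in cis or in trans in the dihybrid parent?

trans

The two most frequent classes are ts+ b (367) and ts b+ (315); these are the parental (non-recombinant) types.
So the F1 carried ts+ b on one chromosome and ts b+ on the other — the recessive alleles are on opposite chromosomes (trans / repulsion).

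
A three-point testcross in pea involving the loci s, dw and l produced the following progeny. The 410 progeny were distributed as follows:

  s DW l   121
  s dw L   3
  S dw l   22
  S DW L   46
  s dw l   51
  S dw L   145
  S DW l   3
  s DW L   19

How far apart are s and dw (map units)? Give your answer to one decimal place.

The two most frequent reciprocal classes, S dw L and s DW l, are the parental types, so the F1 was S dw L / s DW l.
The two rarest classes, s dw L and S DW l, are the double crossovers. Comparing them with the parentals, only the s allele has switched, so s is the middle locus and the order is dw – s – l.
Crossovers in the dw–s interval produce the single-crossover classes S DW L and s dw l (46 + 51 = 97) plus the double crossovers (6).
RF(dw–s) = (97 + 6) / 410 = 103/410 = 0.2512 → 25.1 map units.

25.1 map units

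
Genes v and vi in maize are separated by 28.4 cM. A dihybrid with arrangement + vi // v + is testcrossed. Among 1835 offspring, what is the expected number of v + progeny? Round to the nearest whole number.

657

A map distance of 28.4 cM corresponds to a recombination frequency of 0.284.
The F1 is + vi / v +, so v + is a parental gamete class with expected frequency (1 − r)/2 = 0.716/2 = 0.3580.
Expected number = 0.3580 × 1835 = 656.93 ≈ 657.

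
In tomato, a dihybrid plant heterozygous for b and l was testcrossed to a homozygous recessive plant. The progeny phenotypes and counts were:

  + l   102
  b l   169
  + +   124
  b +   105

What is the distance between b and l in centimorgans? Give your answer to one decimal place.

The two most frequent classes, + + (124) and b l (169), are the parental types, so the F1 was + + / b l.
The recombinant classes are + l and b +: 102 + 105 = 207.
Recombination frequency = 207/500 = 0.4140 ≈ 41.4%, i.e. 41.4 centimorgans.

41.4 centimorgans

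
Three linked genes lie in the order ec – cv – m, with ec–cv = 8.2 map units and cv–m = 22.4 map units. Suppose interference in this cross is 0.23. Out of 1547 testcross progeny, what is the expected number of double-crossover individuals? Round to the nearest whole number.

Map distances give recombination frequencies of 0.082 and 0.224 for the two intervals.
With interference 0.23 (so coincidence = 0.77), expected double-crossover frequency = 0.082 × 0.224 × 0.77 = 0.01414.
Expected number = 0.01414 × 1547 = 21.88 ≈ 22.

22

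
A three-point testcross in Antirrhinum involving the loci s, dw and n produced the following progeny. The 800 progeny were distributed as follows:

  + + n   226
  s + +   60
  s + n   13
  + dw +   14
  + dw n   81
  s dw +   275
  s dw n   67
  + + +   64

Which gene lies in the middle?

s

The two most frequent reciprocal classes, s dw + and + + n, are the parental types, so the F1 was s dw + / + + n.
The two rarest classes, + dw + and s + n, are the double crossovers. Comparing them with the parentals, only the s allele has switched, so s is the middle locus and the order is n – s – dw.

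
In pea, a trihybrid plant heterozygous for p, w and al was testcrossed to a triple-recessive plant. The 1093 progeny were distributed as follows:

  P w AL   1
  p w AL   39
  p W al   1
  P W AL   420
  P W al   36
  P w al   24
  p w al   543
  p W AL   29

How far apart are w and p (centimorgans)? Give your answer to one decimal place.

5.0 centimorgans

The two most frequent reciprocal classes, P W AL and p w al, are the parental types, so the F1 was P W AL / p w al.
The two rarest classes, P w AL and p W al, are the double crossovers. Comparing them with the parentals, only the w allele has switched, so w is the middle locus and the order is p – w – al.
Crossovers in the p–w interval produce the single-crossover classes p W AL and P w al (29 + 24 = 53) plus the double crossovers (2).
RF(p–w) = (53 + 2) / 1093 = 55/1093 = 0.0503 → 5.0 centimorgans.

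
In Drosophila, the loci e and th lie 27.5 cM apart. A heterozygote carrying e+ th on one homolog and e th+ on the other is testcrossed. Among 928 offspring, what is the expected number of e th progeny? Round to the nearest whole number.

A map distance of 27.5 cM corresponds to a recombination frequency of 0.275.
The F1 is e+ th / e th+, so e th is a recombinant gamete class with expected frequency r/2 = 0.275/2 = 0.1375.
Expected number = 0.1375 × 928 = 127.60 ≈ 128.

128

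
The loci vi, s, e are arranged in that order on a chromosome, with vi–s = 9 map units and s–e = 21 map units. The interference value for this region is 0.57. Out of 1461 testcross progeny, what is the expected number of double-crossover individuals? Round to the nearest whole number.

12

Map distances give recombination frequencies of 0.090 and 0.210 for the two intervals.
With interference 0.57 (so coincidence = 0.43), expected double-crossover frequency = 0.090 × 0.210 × 0.43 = 0.00813.
Expected number = 0.00813 × 1461 = 11.87 ≈ 12.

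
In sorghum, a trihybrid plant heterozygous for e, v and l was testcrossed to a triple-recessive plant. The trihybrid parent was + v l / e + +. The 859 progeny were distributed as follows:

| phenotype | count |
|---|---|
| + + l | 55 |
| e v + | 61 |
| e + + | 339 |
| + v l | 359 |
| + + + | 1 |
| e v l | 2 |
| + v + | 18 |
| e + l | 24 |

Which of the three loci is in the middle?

e

The two rarest classes, e v l and + + +, are the double crossovers. Comparing them with the parentals, only the e allele has switched, so e is the middle locus and the order is v – e – l.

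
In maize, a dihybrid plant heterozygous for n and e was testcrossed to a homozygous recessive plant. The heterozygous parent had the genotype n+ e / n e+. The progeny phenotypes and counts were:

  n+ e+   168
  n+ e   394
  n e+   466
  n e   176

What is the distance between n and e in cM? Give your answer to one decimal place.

The recombinant classes are n+ e+ and n e: 168 + 176 = 344.
Recombination frequency = 344/1204 = 0.2857 ≈ 28.6%, i.e. 28.6 cM.

28.6 cM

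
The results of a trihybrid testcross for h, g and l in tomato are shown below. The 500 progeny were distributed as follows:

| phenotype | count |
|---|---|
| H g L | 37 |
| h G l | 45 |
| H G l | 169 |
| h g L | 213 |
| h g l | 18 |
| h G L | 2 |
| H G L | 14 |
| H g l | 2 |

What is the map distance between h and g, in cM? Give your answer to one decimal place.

17.2 cM

The two most frequent reciprocal classes, H G l and h g L, are the parental types, so the F1 was H G l / h g L.
The two rarest classes, H g l and h G L, are the double crossovers. Comparing them with the parentals, only the g allele has switched, so g is the middle locus and the order is l – g – h.
Crossovers in the g–h interval produce the single-crossover classes h G l and H g L (45 + 37 = 82) plus the double crossovers (4).
RF(g–h) = (82 + 4) / 500 = 86/500 = 0.1720 → 17.2 cM.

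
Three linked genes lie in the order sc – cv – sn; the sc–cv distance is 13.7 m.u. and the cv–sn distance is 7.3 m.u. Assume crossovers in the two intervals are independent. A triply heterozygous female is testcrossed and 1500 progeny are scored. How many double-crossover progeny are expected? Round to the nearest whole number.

Map distances give recombination frequencies of 0.137 and 0.073 for the two intervals.
With no interference, expected double-crossover frequency = 0.137 × 0.073 = 0.01000.
Expected number = 0.01000 × 1500 = 15.00 ≈ 15.

15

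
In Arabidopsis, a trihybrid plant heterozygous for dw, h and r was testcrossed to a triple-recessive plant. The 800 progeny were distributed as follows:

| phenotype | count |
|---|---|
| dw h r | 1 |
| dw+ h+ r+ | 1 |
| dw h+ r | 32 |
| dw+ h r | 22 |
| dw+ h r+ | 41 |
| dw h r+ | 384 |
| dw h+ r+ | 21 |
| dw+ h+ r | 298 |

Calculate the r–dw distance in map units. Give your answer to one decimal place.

The two most frequent reciprocal classes, dw h r+ and dw+ h+ r, are the parental types, so the F1 was dw h r+ / dw+ h+ r.
The two rarest classes, dw h r and dw+ h+ r+, are the double crossovers. Comparing them with the parentals, only the r allele has switched, so r is the middle locus and the order is h – r – dw.
Crossovers in the r–dw interval produce the single-crossover classes dw+ h r+ and dw h+ r (41 + 32 = 73) plus the double crossovers (2).
RF(r–dw) = (73 + 2) / 800 = 75/800 = 0.0938 → 9.4 map units.

9.4 map units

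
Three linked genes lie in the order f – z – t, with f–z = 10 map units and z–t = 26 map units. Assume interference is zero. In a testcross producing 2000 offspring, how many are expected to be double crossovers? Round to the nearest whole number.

Map distances give recombination frequencies of 0.100 and 0.260 for the two intervals.
With no interference, expected double-crossover frequency = 0.100 × 0.260 = 0.02600.
Expected number = 0.02600 × 2000 = 52.00 ≈ 52.

52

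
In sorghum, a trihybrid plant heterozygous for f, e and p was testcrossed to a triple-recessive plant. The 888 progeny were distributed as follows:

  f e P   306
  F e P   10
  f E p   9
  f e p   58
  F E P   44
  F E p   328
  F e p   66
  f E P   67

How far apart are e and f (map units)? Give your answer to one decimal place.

The two most frequent reciprocal classes, F E p and f e P, are the parental types, so the F1 was F E p / f e P.
The two rarest classes, f E p and F e P, are the double crossovers. Comparing them with the parentals, only the f allele has switched, so f is the middle locus and the order is p – f – e.
Crossovers in the f–e interval produce the single-crossover classes F e p and f E P (66 + 67 = 133) plus the double crossovers (19).
RF(f–e) = (133 + 19) / 888 = 152/888 = 0.1712 → 17.1 map units.

17.1 map units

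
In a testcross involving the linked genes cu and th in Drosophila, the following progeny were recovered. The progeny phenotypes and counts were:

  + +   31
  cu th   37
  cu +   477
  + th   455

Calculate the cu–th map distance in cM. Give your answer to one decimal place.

6.8 cM

The two most frequent classes, + th (455) and cu + (477), are the parental types, so the F1 was + th / cu +.
The recombinant classes are + + and cu th: 31 + 37 = 68.
Recombination frequency = 68/1000 = 0.0680 ≈ 6.8%, i.e. 6.8 cM.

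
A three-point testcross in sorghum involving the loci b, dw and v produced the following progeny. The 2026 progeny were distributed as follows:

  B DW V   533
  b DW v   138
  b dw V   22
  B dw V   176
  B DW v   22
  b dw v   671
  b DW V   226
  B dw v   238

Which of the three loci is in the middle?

v

The two most frequent reciprocal classes, b dw v and B DW V, are the parental types, so the F1 was b dw v / B DW V.
The two rarest classes, b dw V and B DW v, are the double crossovers. Comparing them with the parentals, only the v allele has switched, so v is the middle locus and the order is dw – v – b.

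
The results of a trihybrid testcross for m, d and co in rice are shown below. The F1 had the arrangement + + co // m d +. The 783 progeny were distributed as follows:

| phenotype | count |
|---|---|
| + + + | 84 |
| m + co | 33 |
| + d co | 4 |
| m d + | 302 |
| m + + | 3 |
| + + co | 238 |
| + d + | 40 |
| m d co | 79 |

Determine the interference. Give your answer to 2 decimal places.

The two rarest classes, + d co and m + +, are the double crossovers. Comparing them with the parentals, only the d allele has switched, so d is the middle locus and the order is co – d – m.
co–d: (163 + 7)/783 = 0.2171; d–m: (73 + 7)/783 = 0.1022.
Expected DCO frequency = 0.2171 × 0.1022 ≈ 0.02219; observed = 7/783 ≈ 0.00894.
Coefficient of coincidence = 0.00894/0.02219 ≈ 0.40; interference = 1 − 0.40 = 0.60.

0.60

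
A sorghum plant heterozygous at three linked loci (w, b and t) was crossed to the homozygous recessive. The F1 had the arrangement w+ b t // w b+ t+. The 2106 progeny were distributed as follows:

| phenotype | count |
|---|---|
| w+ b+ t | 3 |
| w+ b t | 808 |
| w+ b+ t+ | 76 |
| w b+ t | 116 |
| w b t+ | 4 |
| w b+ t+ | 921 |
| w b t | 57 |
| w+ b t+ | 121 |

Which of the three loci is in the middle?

b

The two rarest classes, w+ b+ t and w b t+, are the double crossovers. Comparing them with the parentals, only the b allele has switched, so b is the middle locus and the order is w – b – t.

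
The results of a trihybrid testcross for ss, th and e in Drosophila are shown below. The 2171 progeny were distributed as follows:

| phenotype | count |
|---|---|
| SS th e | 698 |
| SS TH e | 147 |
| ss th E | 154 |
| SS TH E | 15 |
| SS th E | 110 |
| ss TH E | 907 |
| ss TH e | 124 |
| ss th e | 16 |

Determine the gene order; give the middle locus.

The two most frequent reciprocal classes, SS th e and ss TH E, are the parental types, so the F1 was SS th e / ss TH E.
The two rarest classes, ss th e and SS TH E, are the double crossovers. Comparing them with the parentals, only the ss allele has switched, so ss is the middle locus and the order is e – ss – th.

ss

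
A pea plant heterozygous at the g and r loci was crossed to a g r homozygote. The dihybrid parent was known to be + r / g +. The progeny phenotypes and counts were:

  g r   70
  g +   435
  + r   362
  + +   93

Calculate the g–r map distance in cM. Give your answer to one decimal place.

17.0 cM

The recombinant classes are + + and g r: 93 + 70 = 163.
Recombination frequency = 163/960 = 0.1698 ≈ 17.0%, i.e. 17.0 cM.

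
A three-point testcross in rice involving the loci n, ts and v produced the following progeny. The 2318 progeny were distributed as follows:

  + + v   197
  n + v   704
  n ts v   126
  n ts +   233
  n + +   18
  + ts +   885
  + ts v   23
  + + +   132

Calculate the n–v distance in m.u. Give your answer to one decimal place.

The two most frequent reciprocal classes, + ts + and n + v, are the parental types, so the F1 was + ts + / n + v.
The two rarest classes, + ts v and n + +, are the double crossovers. Comparing them with the parentals, only the v allele has switched, so v is the middle locus and the order is n – v – ts.
Crossovers in the n–v interval produce the single-crossover classes n ts + and + + v (233 + 197 = 430) plus the double crossovers (41).
RF(n–v) = (430 + 41) / 2318 = 471/2318 = 0.2032 → 20.3 m.u.

20.3 m.u.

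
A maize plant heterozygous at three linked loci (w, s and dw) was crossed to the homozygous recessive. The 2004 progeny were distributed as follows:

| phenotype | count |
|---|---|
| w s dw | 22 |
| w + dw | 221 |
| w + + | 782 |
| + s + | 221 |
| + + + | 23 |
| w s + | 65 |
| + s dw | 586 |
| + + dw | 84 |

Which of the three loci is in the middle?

w

The two most frequent reciprocal classes, + s dw and w + +, are the parental types, so the F1 was + s dw / w + +.
The two rarest classes, w s dw and + + +, are the double crossovers. Comparing them with the parentals, only the w allele has switched, so w is the middle locus and the order is dw – w – s.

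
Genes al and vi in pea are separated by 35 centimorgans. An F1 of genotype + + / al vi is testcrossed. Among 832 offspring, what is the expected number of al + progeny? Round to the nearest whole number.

A map distance of 35 centimorgans corresponds to a recombination frequency of 0.350.
The F1 is + + / al vi, so al + is a recombinant gamete class with expected frequency r/2 = 0.350/2 = 0.1750.
Expected number = 0.1750 × 832 = 145.60 ≈ 146.

146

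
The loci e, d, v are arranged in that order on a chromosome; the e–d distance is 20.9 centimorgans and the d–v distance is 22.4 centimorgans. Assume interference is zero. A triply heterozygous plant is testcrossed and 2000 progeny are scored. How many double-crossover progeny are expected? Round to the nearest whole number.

Map distances give recombination frequencies of 0.209 and 0.224 for the two intervals.
With no interference, expected double-crossover frequency = 0.209 × 0.224 = 0.04682.
Expected number = 0.04682 × 2000 = 93.63 ≈ 94.

94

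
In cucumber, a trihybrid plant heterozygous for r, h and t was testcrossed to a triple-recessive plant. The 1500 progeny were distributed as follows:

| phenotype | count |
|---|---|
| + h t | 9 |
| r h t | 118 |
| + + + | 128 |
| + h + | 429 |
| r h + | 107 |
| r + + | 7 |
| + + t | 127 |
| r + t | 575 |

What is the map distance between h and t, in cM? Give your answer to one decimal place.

17.5 cM

The two most frequent reciprocal classes, r + t and + h +, are the parental types, so the F1 was r + t / + h +.
The two rarest classes, r + + and + h t, are the double crossovers. Comparing them with the parentals, only the t allele has switched, so t is the middle locus and the order is h – t – r.
Crossovers in the h–t interval produce the single-crossover classes r h t and + + + (118 + 128 = 246) plus the double crossovers (16).
RF(h–t) = (246 + 16) / 1500 = 262/1500 = 0.1747 → 17.5 cM.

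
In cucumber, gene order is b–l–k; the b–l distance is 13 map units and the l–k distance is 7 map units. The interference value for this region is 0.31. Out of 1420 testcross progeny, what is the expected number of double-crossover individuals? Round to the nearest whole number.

9

Map distances give recombination frequencies of 0.130 and 0.070 for the two intervals.
With interference 0.31 (so coincidence = 0.69), expected double-crossover frequency = 0.130 × 0.070 × 0.69 = 0.00628.
Expected number = 0.00628 × 1420 = 8.92 ≈ 9.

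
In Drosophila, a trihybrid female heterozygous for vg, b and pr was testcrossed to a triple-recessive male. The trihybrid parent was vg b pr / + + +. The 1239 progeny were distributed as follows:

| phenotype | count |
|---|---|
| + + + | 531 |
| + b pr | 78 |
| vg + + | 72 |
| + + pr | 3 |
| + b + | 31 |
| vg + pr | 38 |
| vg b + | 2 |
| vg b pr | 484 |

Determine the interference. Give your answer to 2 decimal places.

0.46

The two rarest classes, vg b + and + + pr, are the double crossovers. Comparing them with the parentals, only the pr allele has switched, so pr is the middle locus and the order is b – pr – vg.
b–pr: (69 + 5)/1239 = 0.0597; pr–vg: (150 + 5)/1239 = 0.1251.
Expected DCO frequency = 0.0597 × 0.1251 ≈ 0.00747; observed = 5/1239 ≈ 0.00404.
Coefficient of coincidence = 0.00404/0.00747 ≈ 0.54; interference = 1 − 0.54 = 0.46.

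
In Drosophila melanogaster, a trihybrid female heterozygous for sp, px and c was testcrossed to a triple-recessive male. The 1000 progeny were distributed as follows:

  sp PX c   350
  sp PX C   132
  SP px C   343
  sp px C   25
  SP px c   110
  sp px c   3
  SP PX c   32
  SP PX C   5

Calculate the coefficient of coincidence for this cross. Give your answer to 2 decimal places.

The two most frequent reciprocal classes, sp PX c and SP px C, are the parental types, so the F1 was sp PX c / SP px C.
The two rarest classes, sp px c and SP PX C, are the double crossovers. Comparing them with the parentals, only the px allele has switched, so px is the middle locus and the order is sp – px – c.
sp–px: (57 + 8)/1000 = 0.0650; px–c: (242 + 8)/1000 = 0.2500.
Expected DCO frequency = 0.0650 × 0.2500 ≈ 0.01625; observed = 8/1000 ≈ 0.00800.
Coefficient of coincidence = 0.00800/0.01625 ≈ 0.49.

0.49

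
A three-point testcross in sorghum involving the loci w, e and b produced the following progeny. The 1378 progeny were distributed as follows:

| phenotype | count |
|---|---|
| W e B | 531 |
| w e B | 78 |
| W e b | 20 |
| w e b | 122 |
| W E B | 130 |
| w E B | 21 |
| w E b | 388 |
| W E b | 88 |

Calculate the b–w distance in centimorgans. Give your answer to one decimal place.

15.0 centimorgans

The two most frequent reciprocal classes, w E b and W e B, are the parental types, so the F1 was w E b / W e B.
The two rarest classes, w E B and W e b, are the double crossovers. Comparing them with the parentals, only the b allele has switched, so b is the middle locus and the order is e – b – w.
Crossovers in the b–w interval produce the single-crossover classes W E b and w e B (88 + 78 = 166) plus the double crossovers (41).
RF(b–w) = (166 + 41) / 1378 = 207/1378 = 0.1502 → 15.0 centimorgans.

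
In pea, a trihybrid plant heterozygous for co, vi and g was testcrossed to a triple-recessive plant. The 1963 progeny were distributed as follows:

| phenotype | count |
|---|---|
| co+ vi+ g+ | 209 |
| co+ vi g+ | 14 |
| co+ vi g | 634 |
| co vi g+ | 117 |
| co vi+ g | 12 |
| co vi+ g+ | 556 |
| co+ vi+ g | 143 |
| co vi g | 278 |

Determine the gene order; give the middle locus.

g

The two most frequent reciprocal classes, co+ vi g and co vi+ g+, are the parental types, so the F1 was co+ vi g / co vi+ g+.
The two rarest classes, co+ vi g+ and co vi+ g, are the double crossovers. Comparing them with the parentals, only the g allele has switched, so g is the middle locus and the order is vi – g – co.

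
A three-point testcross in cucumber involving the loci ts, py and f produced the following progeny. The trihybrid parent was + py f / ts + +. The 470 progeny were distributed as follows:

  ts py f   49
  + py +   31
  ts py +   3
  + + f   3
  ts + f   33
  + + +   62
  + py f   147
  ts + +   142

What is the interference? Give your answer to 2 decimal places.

0.66

The two rarest classes, + + f and ts py +, are the double crossovers. Comparing them with the parentals, only the py allele has switched, so py is the middle locus and the order is ts – py – f.
ts–py: (111 + 6)/470 = 0.2489; py–f: (64 + 6)/470 = 0.1489.
Expected DCO frequency = 0.2489 × 0.1489 ≈ 0.03706; observed = 6/470 ≈ 0.01277.
Coefficient of coincidence = 0.01277/0.03706 ≈ 0.34; interference = 1 − 0.34 = 0.66.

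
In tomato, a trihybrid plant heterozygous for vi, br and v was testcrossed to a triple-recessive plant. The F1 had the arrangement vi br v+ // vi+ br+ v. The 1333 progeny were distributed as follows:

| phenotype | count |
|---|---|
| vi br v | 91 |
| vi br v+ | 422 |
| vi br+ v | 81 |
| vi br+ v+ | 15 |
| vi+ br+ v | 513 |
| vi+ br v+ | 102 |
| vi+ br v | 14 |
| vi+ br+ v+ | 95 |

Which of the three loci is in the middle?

br

The two rarest classes, vi br+ v+ and vi+ br v, are the double crossovers. Comparing them with the parentals, only the br allele has switched, so br is the middle locus and the order is vi – br – v.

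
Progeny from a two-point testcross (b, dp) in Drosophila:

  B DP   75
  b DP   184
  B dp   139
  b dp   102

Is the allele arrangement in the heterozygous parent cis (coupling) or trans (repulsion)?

The two most frequent classes are B dp (139) and b DP (184); these are the parental (non-recombinant) types.
So the F1 carried B dp on one chromosome and b DP on the other — the recessive alleles are on opposite chromosomes (trans / repulsion).

trans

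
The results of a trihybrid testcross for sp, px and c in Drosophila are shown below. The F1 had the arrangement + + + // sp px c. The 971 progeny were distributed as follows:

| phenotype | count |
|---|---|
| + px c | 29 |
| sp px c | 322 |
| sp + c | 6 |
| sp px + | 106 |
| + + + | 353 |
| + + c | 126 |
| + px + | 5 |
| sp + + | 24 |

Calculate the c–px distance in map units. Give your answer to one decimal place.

The two rarest classes, + px + and sp + c, are the double crossovers. Comparing them with the parentals, only the px allele has switched, so px is the middle locus and the order is sp – px – c.
Crossovers in the px–c interval produce the single-crossover classes + + c and sp px + (126 + 106 = 232) plus the double crossovers (11).
RF(px–c) = (232 + 11) / 971 = 243/971 = 0.2503 → 25.0 map units.

25.0 map units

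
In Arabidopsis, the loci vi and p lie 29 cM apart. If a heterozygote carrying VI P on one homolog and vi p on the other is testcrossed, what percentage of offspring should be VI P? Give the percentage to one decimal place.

35.5%

A map distance of 29 cM corresponds to a recombination frequency of 0.290.
The F1 is VI P / vi p, so VI P is a parental gamete class with expected frequency (1 − r)/2 = 0.710/2 = 0.3550.
That is 0.3550 = 35.5% of the progeny.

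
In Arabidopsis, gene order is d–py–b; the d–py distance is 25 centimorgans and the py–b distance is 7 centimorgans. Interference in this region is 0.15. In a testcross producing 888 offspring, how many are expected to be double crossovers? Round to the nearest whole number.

Map distances give recombination frequencies of 0.250 and 0.070 for the two intervals.
With interference 0.15 (so coincidence = 0.85), expected double-crossover frequency = 0.250 × 0.070 × 0.85 = 0.01488.
Expected number = 0.01488 × 888 = 13.21 ≈ 13.

13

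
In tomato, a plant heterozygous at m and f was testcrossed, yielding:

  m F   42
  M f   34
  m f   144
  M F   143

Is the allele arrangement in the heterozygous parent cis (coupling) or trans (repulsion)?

cis

The two most frequent classes are M F (143) and m f (144); these are the parental (non-recombinant) types.
So the F1 carried M F on one chromosome and m f on the other — the recessive alleles are on the same chromosome (cis / coupling).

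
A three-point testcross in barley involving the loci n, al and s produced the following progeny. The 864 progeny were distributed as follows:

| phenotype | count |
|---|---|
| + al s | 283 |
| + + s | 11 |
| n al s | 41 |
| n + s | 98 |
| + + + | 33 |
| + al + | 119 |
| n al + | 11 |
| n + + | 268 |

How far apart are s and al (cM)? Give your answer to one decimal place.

27.7 cM

The two most frequent reciprocal classes, + al s and n + +, are the parental types, so the F1 was + al s / n + +.
The two rarest classes, + + s and n al +, are the double crossovers. Comparing them with the parentals, only the al allele has switched, so al is the middle locus and the order is s – al – n.
Crossovers in the s–al interval produce the single-crossover classes + al + and n + s (119 + 98 = 217) plus the double crossovers (22).
RF(s–al) = (217 + 22) / 864 = 239/864 = 0.2766 → 27.7 cM.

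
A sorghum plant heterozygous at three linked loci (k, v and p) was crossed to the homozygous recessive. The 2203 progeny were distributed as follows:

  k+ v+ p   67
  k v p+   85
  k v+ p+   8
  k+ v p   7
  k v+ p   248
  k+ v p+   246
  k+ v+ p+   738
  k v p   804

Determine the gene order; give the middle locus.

k

The two most frequent reciprocal classes, k v p and k+ v+ p+, are the parental types, so the F1 was k v p / k+ v+ p+.
The two rarest classes, k+ v p and k v+ p+, are the double crossovers. Comparing them with the parentals, only the k allele has switched, so k is the middle locus and the order is v – k – p.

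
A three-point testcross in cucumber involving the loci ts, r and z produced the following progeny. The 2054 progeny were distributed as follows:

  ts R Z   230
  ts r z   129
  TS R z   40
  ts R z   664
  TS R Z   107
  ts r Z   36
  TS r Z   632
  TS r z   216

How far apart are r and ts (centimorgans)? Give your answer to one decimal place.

The two most frequent reciprocal classes, TS r Z and ts R z, are the parental types, so the F1 was TS r Z / ts R z.
The two rarest classes, ts r Z and TS R z, are the double crossovers. Comparing them with the parentals, only the ts allele has switched, so ts is the middle locus and the order is r – ts – z.
Crossovers in the r–ts interval produce the single-crossover classes TS R Z and ts r z (107 + 129 = 236) plus the double crossovers (76).
RF(r–ts) = (236 + 76) / 2054 = 312/2054 = 0.1519 → 15.2 centimorgans.

15.2 centimorgans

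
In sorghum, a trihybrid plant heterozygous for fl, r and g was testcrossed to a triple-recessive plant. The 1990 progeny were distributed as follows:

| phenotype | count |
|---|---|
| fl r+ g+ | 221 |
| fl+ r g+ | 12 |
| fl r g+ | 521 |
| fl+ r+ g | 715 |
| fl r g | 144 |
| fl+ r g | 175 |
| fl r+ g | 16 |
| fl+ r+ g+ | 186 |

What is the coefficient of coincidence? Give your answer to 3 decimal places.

0.367

The two most frequent reciprocal classes, fl r g+ and fl+ r+ g, are the parental types, so the F1 was fl r g+ / fl+ r+ g.
The two rarest classes, fl+ r g+ and fl r+ g, are the double crossovers. Comparing them with the parentals, only the fl allele has switched, so fl is the middle locus and the order is r – fl – g.
r–fl: (396 + 28)/1990 = 0.2131; fl–g: (330 + 28)/1990 = 0.1799.
Expected DCO frequency = 0.2131 × 0.1799 ≈ 0.03834; observed = 28/1990 ≈ 0.01407.
Coefficient of coincidence = 0.01407/0.03834 ≈ 0.367.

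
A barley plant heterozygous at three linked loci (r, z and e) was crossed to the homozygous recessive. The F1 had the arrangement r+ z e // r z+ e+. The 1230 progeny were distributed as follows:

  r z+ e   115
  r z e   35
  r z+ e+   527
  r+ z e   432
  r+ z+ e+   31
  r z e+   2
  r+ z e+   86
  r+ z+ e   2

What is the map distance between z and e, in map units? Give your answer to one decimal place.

The two rarest classes, r+ z+ e and r z e+, are the double crossovers. Comparing them with the parentals, only the z allele has switched, so z is the middle locus and the order is e – z – r.
Crossovers in the e–z interval produce the single-crossover classes r+ z e+ and r z+ e (86 + 115 = 201) plus the double crossovers (4).
RF(e–z) = (201 + 4) / 1230 = 205/1230 = 0.1667 → 16.7 map units.

16.7 map units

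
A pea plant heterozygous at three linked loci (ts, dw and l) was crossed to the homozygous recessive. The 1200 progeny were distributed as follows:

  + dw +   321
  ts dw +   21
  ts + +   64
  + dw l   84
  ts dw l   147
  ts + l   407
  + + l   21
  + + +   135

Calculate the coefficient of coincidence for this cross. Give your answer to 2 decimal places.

0.82

The two most frequent reciprocal classes, ts + l and + dw +, are the parental types, so the F1 was ts + l / + dw +.
The two rarest classes, + + l and ts dw +, are the double crossovers. Comparing them with the parentals, only the ts allele has switched, so ts is the middle locus and the order is dw – ts – l.
dw–ts: (282 + 42)/1200 = 0.2700; ts–l: (148 + 42)/1200 = 0.1583.
Expected DCO frequency = 0.2700 × 0.1583 ≈ 0.04274; observed = 42/1200 ≈ 0.03500.
Coefficient of coincidence = 0.03500/0.04274 ≈ 0.82.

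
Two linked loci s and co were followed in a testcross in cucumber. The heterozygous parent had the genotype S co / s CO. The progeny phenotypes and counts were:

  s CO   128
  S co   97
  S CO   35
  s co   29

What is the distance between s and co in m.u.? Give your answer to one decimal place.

The recombinant classes are S CO and s co: 35 + 29 = 64.
Recombination frequency = 64/289 = 0.2215 ≈ 22.1%, i.e. 22.1 m.u.

22.1 m.u.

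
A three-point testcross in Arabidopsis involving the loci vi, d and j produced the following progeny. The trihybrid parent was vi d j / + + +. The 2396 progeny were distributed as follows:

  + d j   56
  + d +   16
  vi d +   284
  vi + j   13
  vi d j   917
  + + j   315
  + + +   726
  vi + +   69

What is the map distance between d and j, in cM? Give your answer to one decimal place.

26.2 cM

The two rarest classes, vi + j and + d +, are the double crossovers. Comparing them with the parentals, only the d allele has switched, so d is the middle locus and the order is j – d – vi.
Crossovers in the j–d interval produce the single-crossover classes vi d + and + + j (284 + 315 = 599) plus the double crossovers (29).
RF(j–d) = (599 + 29) / 2396 = 628/2396 = 0.2621 → 26.2 cM.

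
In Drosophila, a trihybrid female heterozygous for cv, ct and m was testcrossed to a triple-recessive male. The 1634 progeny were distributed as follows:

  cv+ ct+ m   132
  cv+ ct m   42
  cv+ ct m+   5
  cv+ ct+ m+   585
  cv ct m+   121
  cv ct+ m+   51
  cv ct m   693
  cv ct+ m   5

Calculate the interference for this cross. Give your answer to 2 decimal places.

0.40

The two most frequent reciprocal classes, cv+ ct+ m+ and cv ct m, are the parental types, so the F1 was cv+ ct+ m+ / cv ct m.
The two rarest classes, cv+ ct m+ and cv ct+ m, are the double crossovers. Comparing them with the parentals, only the ct allele has switched, so ct is the middle locus and the order is m – ct – cv.
m–ct: (253 + 10)/1634 = 0.1610; ct–cv: (93 + 10)/1634 = 0.0630.
Expected DCO frequency = 0.1610 × 0.0630 ≈ 0.01014; observed = 10/1634 ≈ 0.00612.
Coefficient of coincidence = 0.00612/0.01014 ≈ 0.60; interference = 1 − 0.60 = 0.40.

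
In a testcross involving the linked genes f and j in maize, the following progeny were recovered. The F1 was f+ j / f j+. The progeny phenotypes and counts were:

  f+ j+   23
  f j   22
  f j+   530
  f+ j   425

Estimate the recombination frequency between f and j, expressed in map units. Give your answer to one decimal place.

The recombinant classes are f+ j+ and f j: 23 + 22 = 45.
Recombination frequency = 45/1000 = 0.0450 ≈ 4.5%, i.e. 4.5 map units.

4.5 map units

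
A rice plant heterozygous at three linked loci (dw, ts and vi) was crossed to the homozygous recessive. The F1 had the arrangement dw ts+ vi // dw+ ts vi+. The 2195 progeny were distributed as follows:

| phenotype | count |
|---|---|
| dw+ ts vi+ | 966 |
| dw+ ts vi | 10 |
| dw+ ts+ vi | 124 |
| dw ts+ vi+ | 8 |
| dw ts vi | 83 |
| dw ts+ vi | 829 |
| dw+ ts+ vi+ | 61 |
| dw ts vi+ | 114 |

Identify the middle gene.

The two rarest classes, dw ts+ vi+ and dw+ ts vi, are the double crossovers. Comparing them with the parentals, only the vi allele has switched, so vi is the middle locus and the order is dw – vi – ts.

vi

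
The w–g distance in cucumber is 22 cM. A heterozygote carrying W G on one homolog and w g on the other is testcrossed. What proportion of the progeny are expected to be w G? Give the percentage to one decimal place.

11.0%

A map distance of 22 cM corresponds to a recombination frequency of 0.220.
The F1 is W G / w g, so w G is a recombinant gamete class with expected frequency r/2 = 0.220/2 = 0.1100.
That is 0.1100 = 11.0% of the progeny.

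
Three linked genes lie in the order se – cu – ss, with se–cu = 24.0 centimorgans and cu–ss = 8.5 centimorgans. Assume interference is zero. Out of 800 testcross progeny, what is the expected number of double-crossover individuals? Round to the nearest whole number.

16

Map distances give recombination frequencies of 0.240 and 0.085 for the two intervals.
With no interference, expected double-crossover frequency = 0.240 × 0.085 = 0.02040.
Expected number = 0.02040 × 800 = 16.32 ≈ 16.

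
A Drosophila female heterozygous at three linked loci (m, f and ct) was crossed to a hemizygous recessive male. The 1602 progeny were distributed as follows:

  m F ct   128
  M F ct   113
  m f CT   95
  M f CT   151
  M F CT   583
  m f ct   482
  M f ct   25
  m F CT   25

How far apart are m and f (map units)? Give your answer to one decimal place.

20.5 map units

The two most frequent reciprocal classes, m f ct and M F CT, are the parental types, so the F1 was m f ct / M F CT.
The two rarest classes, M f ct and m F CT, are the double crossovers. Comparing them with the parentals, only the m allele has switched, so m is the middle locus and the order is ct – m – f.
Crossovers in the m–f interval produce the single-crossover classes m F ct and M f CT (128 + 151 = 279) plus the double crossovers (50).
RF(m–f) = (279 + 50) / 1602 = 329/1602 = 0.2054 → 20.5 map units.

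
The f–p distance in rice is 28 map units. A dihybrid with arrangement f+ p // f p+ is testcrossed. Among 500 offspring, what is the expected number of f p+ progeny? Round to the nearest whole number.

180

A map distance of 28 map units corresponds to a recombination frequency of 0.280.
The F1 is f+ p / f p+, so f p+ is a parental gamete class with expected frequency (1 − r)/2 = 0.720/2 = 0.3600.
Expected number = 0.3600 × 500 = 180.00 ≈ 180.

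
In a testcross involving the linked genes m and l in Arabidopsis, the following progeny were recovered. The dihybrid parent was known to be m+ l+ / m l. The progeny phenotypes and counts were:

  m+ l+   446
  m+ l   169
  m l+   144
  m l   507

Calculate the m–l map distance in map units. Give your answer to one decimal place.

The recombinant classes are m+ l and m l+: 169 + 144 = 313.
Recombination frequency = 313/1266 = 0.2472 ≈ 24.7%, i.e. 24.7 map units.

24.7 map units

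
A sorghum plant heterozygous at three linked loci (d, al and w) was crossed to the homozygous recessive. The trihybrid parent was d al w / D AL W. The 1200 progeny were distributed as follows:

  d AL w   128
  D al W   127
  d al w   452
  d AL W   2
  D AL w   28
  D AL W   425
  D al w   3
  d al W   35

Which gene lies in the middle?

The two rarest classes, D al w and d AL W, are the double crossovers. Comparing them with the parentals, only the d allele has switched, so d is the middle locus and the order is w – d – al.

d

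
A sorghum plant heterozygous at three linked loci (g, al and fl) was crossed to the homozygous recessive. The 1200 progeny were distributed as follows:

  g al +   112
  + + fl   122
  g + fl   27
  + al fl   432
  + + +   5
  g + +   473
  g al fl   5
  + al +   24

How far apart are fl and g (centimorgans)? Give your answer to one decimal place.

The two most frequent reciprocal classes, g + + and + al fl, are the parental types, so the F1 was g + + / + al fl.
The two rarest classes, + + + and g al fl, are the double crossovers. Comparing them with the parentals, only the g allele has switched, so g is the middle locus and the order is al – g – fl.
Crossovers in the g–fl interval produce the single-crossover classes g + fl and + al + (27 + 24 = 51) plus the double crossovers (10).
RF(g–fl) = (51 + 10) / 1200 = 61/1200 = 0.0508 → 5.1 centimorgans.

5.1 centimorgans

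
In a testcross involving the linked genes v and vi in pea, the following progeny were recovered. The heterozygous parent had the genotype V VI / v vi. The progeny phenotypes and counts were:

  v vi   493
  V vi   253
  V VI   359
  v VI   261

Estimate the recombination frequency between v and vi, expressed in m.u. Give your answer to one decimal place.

The recombinant classes are V vi and v VI: 253 + 261 = 514.
Recombination frequency = 514/1366 = 0.3763 ≈ 37.6%, i.e. 37.6 m.u.

37.6 m.u.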